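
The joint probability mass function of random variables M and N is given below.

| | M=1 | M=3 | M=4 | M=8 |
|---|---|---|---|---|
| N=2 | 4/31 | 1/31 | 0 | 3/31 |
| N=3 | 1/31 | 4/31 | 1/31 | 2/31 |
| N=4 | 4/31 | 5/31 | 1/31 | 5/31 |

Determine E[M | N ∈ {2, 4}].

P(N ∈ {2, 4}) = 23/31.
Summing M·P(M=x,N=y) over the conditioning event gives 94/31.
E[M | N ∈ {2, 4}] = (94/31) / (23/31) = 94/23.

94/23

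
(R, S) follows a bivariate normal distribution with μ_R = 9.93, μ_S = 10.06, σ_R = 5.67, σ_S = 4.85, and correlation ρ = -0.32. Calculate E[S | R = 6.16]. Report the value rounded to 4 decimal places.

11.0919

For a bivariate normal, E[S | R=x] = μ_S + ρ·(σ_S/σ_R)·(x − μ_R).
E[S | R=6.16] = 10.06 + (-0.32)·(4.85/5.67)·(6.16 − (9.93)) = 10.06 + (-0.27372)·(-3.77) = 11.0919.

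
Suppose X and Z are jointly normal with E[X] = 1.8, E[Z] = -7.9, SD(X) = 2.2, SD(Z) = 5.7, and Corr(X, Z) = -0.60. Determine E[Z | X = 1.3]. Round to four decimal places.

For a bivariate normal, E[Z | X=x] = μ_Z + ρ·(σ_Z/σ_X)·(x − μ_X).
E[Z | X=1.3] = -7.9 + (-0.60)·(5.7/2.2)·(1.3 − (1.8)) = -7.9 + (-1.55455)·(-0.5) = -7.1227.

-7.1227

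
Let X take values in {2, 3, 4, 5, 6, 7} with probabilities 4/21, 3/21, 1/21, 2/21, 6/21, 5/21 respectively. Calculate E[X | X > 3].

P(X > 3) = 2/3.
Σ over the event: 4·1/21 + 5·2/21 + 6·2/7 + 7·5/21 = 85/21.
E[X | X > 3] = (85/21) / (2/3) = 85/14.

85/14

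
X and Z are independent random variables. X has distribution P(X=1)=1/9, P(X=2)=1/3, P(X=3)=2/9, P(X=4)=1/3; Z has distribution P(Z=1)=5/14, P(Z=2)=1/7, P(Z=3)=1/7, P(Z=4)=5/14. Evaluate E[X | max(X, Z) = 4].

233/72

P(max(X, Z) = 4) = 4/7.
Summing X·P(x,y) over outcomes with max(X, Z) = 4 gives 233/126.
E[X | max(X, Z) = 4] = (233/126) / (4/7) = 233/72.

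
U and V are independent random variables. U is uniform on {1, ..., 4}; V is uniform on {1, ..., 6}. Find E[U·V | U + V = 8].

43/3

Outcomes with U + V = 8: (2,6), (3,5), (4,4), each with probability 1/24.
E[U·V | U + V = 8] = (12 + 15 + 16) / 3 = 43/3.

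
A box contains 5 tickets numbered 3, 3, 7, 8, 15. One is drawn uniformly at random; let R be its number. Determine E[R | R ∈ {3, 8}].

14/3

P(R ∈ {3, 8}) = 3/5.
Σ over the event: 3·2/5 + 8·1/5 = 14/5.
E[R | R ∈ {3, 8}] = (14/5) / (3/5) = 14/3.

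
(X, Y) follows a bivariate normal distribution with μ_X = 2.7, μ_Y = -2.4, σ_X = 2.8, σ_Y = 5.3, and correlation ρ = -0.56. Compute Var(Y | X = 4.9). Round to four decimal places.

For a bivariate normal, Var(Y | X=x) = σ_Y²(1 − ρ²).
Var(Y | X=4.9) = (5.3)²·(1 − (-0.56)²) = 28.09·0.6864 = 19.2810.

19.2810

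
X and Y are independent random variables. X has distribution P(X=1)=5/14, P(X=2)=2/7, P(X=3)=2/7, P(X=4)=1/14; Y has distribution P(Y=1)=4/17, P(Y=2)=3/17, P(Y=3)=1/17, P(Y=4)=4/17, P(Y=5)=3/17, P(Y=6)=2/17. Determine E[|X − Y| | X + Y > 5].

48/19

P(X + Y > 5) = 57/119.
Summing |X−Y|·P(x,y) over outcomes with X + Y > 5 gives 144/119.
E[|X − Y| | X + Y > 5] = (144/119) / (57/119) = 48/19.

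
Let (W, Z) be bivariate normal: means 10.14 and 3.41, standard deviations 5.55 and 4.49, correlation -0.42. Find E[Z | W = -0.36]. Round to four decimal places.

For a bivariate normal, E[Z | W=x] = μ_Z + ρ·(σ_Z/σ_W)·(x − μ_W).
E[Z | W=-0.36] = 3.41 + (-0.42)·(4.49/5.55)·(-0.36 − (10.14)) = 3.41 + (-0.33978)·(-10.5) = 6.9777.

6.9777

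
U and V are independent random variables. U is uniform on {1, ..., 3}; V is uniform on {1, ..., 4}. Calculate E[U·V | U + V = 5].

16/3

P(U + V = 5) = 1/4.
Summing UV·P(x,y) over outcomes with U + V = 5 gives 4/3.
E[U·V | U + V = 5] = (4/3) / (1/4) = 16/3.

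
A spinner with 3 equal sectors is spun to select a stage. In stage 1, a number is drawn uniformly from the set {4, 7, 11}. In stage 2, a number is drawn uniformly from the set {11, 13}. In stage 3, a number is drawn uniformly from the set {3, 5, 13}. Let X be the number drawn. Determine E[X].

E[X | stage 1] = (4+7+11)/3 = 22/3.
E[X | stage 2] = (11+13)/2 = 12.
E[X | stage 3] = (3+5+13)/3 = 7.
E[X] = (1/3)·(22/3) + (1/3)·(12) + (1/3)·(7) = 79/9.

79/9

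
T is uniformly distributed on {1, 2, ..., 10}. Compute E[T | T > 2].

13/2

Given T > 2, T is equally likely to be any of {3, 4, 5, 6, 7, 8, 9, 10}.
E[T | T > 2] = (3 + 4 + 5 + 6 + 7 + 8 + 9 + 10) / 8 = 13/2.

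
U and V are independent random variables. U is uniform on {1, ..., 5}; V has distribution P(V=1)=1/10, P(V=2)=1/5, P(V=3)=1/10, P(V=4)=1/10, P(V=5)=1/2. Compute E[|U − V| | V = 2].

7/5

P(V = 2) = 1/5.
Summing |U−V|·P(x,y) over outcomes with V = 2 gives 7/25.
E[|U − V| | V = 2] = (7/25) / (1/5) = 7/5.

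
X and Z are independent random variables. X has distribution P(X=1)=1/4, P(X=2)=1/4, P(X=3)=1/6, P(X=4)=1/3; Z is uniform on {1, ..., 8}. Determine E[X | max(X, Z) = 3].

9/4

P(max(X, Z) = 3) = 1/8.
Summing X·P(x,y) over outcomes with max(X, Z) = 3 gives 9/32.
E[X | max(X, Z) = 3] = (9/32) / (1/8) = 9/4.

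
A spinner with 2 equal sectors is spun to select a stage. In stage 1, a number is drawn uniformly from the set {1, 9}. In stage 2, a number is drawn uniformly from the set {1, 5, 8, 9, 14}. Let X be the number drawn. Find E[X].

31/5

E[X | stage 1] = (1+9)/2 = 5.
E[X | stage 2] = (1+5+8+9+14)/5 = 37/5.
E[X] = (1/2)·(5) + (1/2)·(37/5) = 31/5.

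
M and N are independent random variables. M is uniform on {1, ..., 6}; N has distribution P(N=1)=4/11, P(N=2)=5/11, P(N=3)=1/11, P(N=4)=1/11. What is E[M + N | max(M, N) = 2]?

47/14

P(max(M, N) = 2) = 7/33.
Summing (M+N)·P(x,y) over outcomes with max(M, N) = 2 gives 47/66.
E[M + N | max(M, N) = 2] = (47/66) / (7/33) = 47/14.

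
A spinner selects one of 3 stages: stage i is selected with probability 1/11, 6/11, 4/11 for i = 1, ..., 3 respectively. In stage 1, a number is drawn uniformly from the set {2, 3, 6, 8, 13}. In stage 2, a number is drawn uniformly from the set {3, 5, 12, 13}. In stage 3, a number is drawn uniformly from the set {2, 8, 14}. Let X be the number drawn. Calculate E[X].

E[X | stage 1] = (2+3+6+8+13)/5 = 32/5.
E[X | stage 2] = (3+5+12+13)/4 = 33/4.
E[X | stage 3] = (2+8+14)/3 = 8.
By the law of total expectation,
E[X] = (1/11)·(32/5) + (6/11)·(33/4) + (4/11)·(8) = 879/110.

879/110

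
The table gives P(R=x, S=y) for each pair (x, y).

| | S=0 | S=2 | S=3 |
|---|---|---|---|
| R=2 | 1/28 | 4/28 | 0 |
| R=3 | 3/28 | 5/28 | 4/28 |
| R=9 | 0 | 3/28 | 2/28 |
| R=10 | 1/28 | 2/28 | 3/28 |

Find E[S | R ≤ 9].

P(R ≤ 9) = 11/14.
Σ S·P over the event = 0·(1/28) + 2·(4/28) + 0·(3/28) + 2·(5/28) + 3·(4/28) + 2·(3/28) + 3·(2/28) = 3/2.
E[S | R ≤ 9] = (3/2) / (11/14) = 21/11.

21/11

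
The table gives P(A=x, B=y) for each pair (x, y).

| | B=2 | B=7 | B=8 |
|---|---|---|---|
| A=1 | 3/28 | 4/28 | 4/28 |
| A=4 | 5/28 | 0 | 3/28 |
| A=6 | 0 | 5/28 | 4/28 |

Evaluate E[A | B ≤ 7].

57/17

P(B ≤ 7) = 17/28.
Σ A·P over the event = 1·(3/28) + 1·(4/28) + 4·(5/28) + 6·(5/28) = 57/28.
E[A | B ≤ 7] = (57/28) / (17/28) = 57/17.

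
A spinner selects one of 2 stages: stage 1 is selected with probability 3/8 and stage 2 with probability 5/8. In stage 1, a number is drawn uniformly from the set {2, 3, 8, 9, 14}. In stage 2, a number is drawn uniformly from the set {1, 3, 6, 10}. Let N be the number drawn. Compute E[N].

233/40

E[N | stage 1] = (2+3+8+9+14)/5 = 36/5.
E[N | stage 2] = (1+3+6+10)/4 = 5.
E[N] = (3/8)·(36/5) + (5/8)·(5) = 233/40.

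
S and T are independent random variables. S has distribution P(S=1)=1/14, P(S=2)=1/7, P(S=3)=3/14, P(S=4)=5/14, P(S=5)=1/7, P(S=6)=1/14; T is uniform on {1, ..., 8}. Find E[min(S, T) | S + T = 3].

1

P(S + T = 3) = 3/112.
Summing min(S,T)·P(x,y) over outcomes with S + T = 3 gives 3/112.
E[min(S, T) | S + T = 3] = (3/112) / (3/112) = 1.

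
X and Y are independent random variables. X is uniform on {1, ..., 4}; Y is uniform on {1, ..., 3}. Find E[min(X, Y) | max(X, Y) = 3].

Outcomes with max(X, Y) = 3: (1,3), (2,3), (3,1), (3,2), (3,3), each with probability 1/12.
E[min(X, Y) | max(X, Y) = 3] = (1 + 2 + 1 + 2 + 3) / 5 = 9/5.

9/5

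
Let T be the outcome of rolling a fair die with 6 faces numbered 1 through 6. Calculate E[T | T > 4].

11/2

Given T > 4, T is equally likely to be any of {5, 6}.
E[T | T > 4] = (5 + 6) / 2 = 11/2.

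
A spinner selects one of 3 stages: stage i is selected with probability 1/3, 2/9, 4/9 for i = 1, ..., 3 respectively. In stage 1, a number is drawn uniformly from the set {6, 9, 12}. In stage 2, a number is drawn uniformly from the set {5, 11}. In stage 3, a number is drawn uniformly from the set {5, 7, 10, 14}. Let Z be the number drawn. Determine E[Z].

E[Z | stage 1] = (6+9+12)/3 = 9.
E[Z | stage 2] = (5+11)/2 = 8.
E[Z | stage 3] = (5+7+10+14)/4 = 9.
E[Z] = (1/3)·(9) + (2/9)·(8) + (4/9)·(9) = 79/9.

79/9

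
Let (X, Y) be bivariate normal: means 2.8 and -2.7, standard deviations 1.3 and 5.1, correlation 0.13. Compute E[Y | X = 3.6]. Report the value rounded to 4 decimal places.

For a bivariate normal, E[Y | X=x] = μ_Y + ρ·(σ_Y/σ_X)·(x − μ_X).
E[Y | X=3.6] = -2.7 + (0.13)·(5.1/1.3)·(3.6 − (2.8)) = -2.7 + (0.51)·(0.8) = -2.2920.

-2.2920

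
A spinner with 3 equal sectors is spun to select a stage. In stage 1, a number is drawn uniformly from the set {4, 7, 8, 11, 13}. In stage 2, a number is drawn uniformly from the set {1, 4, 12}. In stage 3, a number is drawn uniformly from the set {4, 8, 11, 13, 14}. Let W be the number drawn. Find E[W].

E[W | stage 1] = (4+7+8+11+13)/5 = 43/5.
E[W | stage 2] = (1+4+12)/3 = 17/3.
E[W | stage 3] = (4+8+11+13+14)/5 = 10.
E[W] = (1/3)·(43/5) + (1/3)·(17/3) + (1/3)·(10) = 364/45.

364/45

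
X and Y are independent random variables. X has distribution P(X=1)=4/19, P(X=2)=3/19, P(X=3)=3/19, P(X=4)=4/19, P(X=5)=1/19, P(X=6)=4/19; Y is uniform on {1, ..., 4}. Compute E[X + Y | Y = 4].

P(Y = 4) = 1/4.
Summing (X+Y)·P(x,y) over outcomes with Y = 4 gives 35/19.
E[X + Y | Y = 4] = (35/19) / (1/4) = 140/19.

140/19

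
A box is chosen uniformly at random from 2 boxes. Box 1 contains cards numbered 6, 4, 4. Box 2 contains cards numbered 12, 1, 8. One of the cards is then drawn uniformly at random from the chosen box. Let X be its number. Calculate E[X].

35/6

E[X | box 1] = (6+4+4)/3 = 14/3.
E[X | box 2] = (12+1+8)/3 = 7.
By the law of total expectation,
E[X] = (1/2)·(14/3) + (1/2)·(7) = 35/6.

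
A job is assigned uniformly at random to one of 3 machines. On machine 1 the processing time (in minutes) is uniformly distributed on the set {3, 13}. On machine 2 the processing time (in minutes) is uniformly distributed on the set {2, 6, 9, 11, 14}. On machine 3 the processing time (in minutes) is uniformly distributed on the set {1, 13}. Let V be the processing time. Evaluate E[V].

E[V | machine 1] = (3+13)/2 = 8.
E[V | machine 2] = (2+6+9+11+14)/5 = 42/5.
E[V | machine 3] = (1+13)/2 = 7.
E[V] = (1/3)·(8) + (1/3)·(42/5) + (1/3)·(7) = 39/5.

39/5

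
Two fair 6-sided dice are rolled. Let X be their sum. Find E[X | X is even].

7

P(X is even) = 1/2.
Σ over the event: 2·1/36 + 4·1/12 + 6·5/36 + 8·5/36 + 10·1/12 + 12·1/36 = 7/2.
E[X | X is even] = (7/2) / (1/2) = 7.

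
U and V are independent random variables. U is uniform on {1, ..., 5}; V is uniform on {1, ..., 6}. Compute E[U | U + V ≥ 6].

7/2

P(U + V ≥ 6) = 2/3.
Summing U·P(x,y) over outcomes with U + V ≥ 6 gives 7/3.
E[U | U + V ≥ 6] = (7/3) / (2/3) = 7/2.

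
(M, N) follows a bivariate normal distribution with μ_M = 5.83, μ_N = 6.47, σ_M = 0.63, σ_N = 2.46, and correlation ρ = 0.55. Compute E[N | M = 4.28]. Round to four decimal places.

3.1412

E[N | M=x] = μ_N + ρ(σ_N/σ_M)(x − μ_M) for jointly normal variables.
E[N | M=4.28] = 6.47 + (0.55)·(2.46/0.63)·(4.28 − (5.83)) = 6.47 + (2.1476)·(-1.55) = 3.1412.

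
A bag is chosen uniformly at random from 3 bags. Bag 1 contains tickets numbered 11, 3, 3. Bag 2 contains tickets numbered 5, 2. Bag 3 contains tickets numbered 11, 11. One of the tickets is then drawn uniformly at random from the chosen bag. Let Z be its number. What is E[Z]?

E[Z | bag 1] = (11+3+3)/3 = 17/3.
E[Z | bag 2] = (5+2)/2 = 7/2.
E[Z | bag 3] = (11+11)/2 = 11.
E[Z] = (1/3)·(17/3) + (1/3)·(7/2) + (1/3)·(11) = 121/18.

121/18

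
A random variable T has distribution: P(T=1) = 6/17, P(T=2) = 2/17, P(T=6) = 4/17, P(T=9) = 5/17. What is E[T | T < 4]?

5/4

P(T < 4) = 8/17.
Σ over the event: 1·6/17 + 2·2/17 = 10/17.
E[T | T < 4] = (10/17) / (8/17) = 5/4.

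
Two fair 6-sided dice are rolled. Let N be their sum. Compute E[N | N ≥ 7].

26/3

P(N ≥ 7) = 7/12.
Σ over the event: 7·1/6 + 8·5/36 + 9·1/9 + 10·1/12 + 11·1/18 + 12·1/36 = 91/18.
E[N | N ≥ 7] = (91/18) / (7/12) = 26/3.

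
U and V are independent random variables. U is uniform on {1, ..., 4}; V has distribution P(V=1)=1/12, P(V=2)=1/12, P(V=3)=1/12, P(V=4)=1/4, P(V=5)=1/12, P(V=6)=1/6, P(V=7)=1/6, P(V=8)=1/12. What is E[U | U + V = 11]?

P(U + V = 11) = 1/16.
Summing U·P(x,y) over outcomes with U + V = 11 gives 11/48.
E[U | U + V = 11] = (11/48) / (1/16) = 11/3.

11/3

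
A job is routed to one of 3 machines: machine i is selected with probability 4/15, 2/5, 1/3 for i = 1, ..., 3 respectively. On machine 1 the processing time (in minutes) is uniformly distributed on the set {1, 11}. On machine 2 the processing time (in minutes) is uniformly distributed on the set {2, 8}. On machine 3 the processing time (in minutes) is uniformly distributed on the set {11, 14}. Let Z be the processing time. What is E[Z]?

E[Z | machine 1] = (1+11)/2 = 6.
E[Z | machine 2] = (2+8)/2 = 5.
E[Z | machine 3] = (11+14)/2 = 25/2.
By the law of total expectation,
E[Z] = (4/15)·(6) + (2/5)·(5) + (1/3)·(25/2) = 233/30.

233/30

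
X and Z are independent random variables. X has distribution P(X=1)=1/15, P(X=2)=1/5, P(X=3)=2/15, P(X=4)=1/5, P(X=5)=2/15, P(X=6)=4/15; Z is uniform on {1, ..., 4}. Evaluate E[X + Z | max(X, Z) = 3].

P(max(X, Z) = 3) = 1/6.
Summing (X+Z)·P(x,y) over outcomes with max(X, Z) = 3 gives 49/60.
E[X + Z | max(X, Z) = 3] = (49/60) / (1/6) = 49/10.

49/10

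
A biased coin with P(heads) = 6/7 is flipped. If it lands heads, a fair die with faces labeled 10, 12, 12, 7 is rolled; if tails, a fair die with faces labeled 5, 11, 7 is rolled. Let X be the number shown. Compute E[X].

E[X | heads] = (10+12+12+7)/4 = 41/4.
E[X | tails] = (5+11+7)/3 = 23/3.
By the law of total expectation,
E[X] = (6/7)·(41/4) + (1/7)·(23/3) = 415/42.

415/42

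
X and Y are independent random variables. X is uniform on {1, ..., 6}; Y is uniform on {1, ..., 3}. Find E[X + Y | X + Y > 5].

P(X + Y > 5) = 1/2.
Summing (X+Y)·P(x,y) over outcomes with X + Y > 5 gives 32/9.
E[X + Y | X + Y > 5] = (32/9) / (1/2) = 64/9.

64/9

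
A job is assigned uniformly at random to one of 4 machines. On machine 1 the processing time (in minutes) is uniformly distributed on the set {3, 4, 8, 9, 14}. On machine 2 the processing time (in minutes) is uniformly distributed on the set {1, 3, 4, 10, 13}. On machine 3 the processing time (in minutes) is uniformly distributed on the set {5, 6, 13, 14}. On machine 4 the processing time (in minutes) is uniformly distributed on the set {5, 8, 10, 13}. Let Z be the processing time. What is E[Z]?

323/40

E[Z | machine 1] = (3+4+8+9+14)/5 = 38/5.
E[Z | machine 2] = (1+3+4+10+13)/5 = 31/5.
E[Z | machine 3] = (5+6+13+14)/4 = 19/2.
E[Z | machine 4] = (5+8+10+13)/4 = 9.
E[Z] = (1/4)·(38/5) + (1/4)·(31/5) + (1/4)·(19/2) + (1/4)·(9) = 323/40.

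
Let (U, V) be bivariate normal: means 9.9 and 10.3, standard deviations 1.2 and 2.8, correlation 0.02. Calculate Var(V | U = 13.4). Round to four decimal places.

For a bivariate normal, Var(V | U=x) = σ_V²(1 − ρ²).
Var(V | U=13.4) = (2.8)²·(1 − (0.02)²) = 7.84·0.9996 = 7.8369.

7.8369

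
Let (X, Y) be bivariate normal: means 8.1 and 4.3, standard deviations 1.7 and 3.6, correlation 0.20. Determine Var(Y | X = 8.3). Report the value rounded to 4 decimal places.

Var(Y | X=x) = (1 − ρ²)·σ_Y².
Var(Y | X=8.3) = (3.6)²·(1 − (0.20)²) = 12.96·0.96 = 12.4416.

12.4416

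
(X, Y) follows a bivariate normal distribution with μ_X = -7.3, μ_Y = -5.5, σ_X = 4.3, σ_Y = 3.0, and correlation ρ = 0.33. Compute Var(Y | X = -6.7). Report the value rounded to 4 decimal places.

The conditional variance in a bivariate normal is σ_Y²(1 − ρ²), independent of x.
Var(Y | X=-6.7) = (3.0)²·(1 − (0.33)²) = 9·0.8911 = 8.0199.

8.0199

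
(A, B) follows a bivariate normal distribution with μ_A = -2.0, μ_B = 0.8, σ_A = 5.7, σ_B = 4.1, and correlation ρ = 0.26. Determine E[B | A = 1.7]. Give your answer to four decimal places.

1.4920

E[B | A=x] = μ_B + ρ(σ_B/σ_A)(x − μ_A) for jointly normal variables.
E[B | A=1.7] = 0.8 + (0.26)·(4.1/5.7)·(1.7 − (-2.0)) = 0.8 + (0.18702)·(3.7) = 1.4920.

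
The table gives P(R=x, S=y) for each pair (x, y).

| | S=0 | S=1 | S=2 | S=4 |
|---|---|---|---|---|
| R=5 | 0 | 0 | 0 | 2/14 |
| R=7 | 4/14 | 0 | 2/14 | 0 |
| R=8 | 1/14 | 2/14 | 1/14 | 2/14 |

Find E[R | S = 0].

36/5

P(S = 0) = 5/14.
Σ R·P over the event = 7·(4/14) + 8·(1/14) = 18/7.
E[R | S = 0] = (18/7) / (5/14) = 36/5.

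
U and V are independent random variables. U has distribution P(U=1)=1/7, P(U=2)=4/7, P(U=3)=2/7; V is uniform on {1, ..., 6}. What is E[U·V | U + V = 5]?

P(U + V = 5) = 1/6.
Summing UV·P(x,y) over outcomes with U + V = 5 gives 20/21.
E[U·V | U + V = 5] = (20/21) / (1/6) = 40/7.

40/7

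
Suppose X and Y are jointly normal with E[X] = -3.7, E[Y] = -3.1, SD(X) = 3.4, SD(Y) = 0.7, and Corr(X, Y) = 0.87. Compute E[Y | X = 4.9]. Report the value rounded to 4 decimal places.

-1.5596

E[Y | X=x] = μ_Y + ρ(σ_Y/σ_X)(x − μ_X) for jointly normal variables.
E[Y | X=4.9] = -3.1 + (0.87)·(0.7/3.4)·(4.9 − (-3.7)) = -3.1 + (0.17912)·(8.6) = -1.5596.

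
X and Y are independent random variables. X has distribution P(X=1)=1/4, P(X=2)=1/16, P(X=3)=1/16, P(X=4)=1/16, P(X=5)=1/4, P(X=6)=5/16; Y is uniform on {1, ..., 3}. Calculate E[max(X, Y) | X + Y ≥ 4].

P(X + Y ≥ 4) = 13/16.
Summing max(X,Y)·P(x,y) over outcomes with X + Y ≥ 4 gives 47/12.
E[max(X, Y) | X + Y ≥ 4] = (47/12) / (13/16) = 188/39.

188/39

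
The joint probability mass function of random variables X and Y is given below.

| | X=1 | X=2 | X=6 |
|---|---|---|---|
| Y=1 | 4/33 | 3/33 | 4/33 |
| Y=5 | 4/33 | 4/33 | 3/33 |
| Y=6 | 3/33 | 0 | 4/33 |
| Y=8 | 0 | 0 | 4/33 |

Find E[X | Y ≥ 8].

P(Y ≥ 8) = 4/33.
Σ X·P over the event = 6·(4/33) = 8/11.
E[X | Y ≥ 8] = (8/11) / (4/33) = 6.

6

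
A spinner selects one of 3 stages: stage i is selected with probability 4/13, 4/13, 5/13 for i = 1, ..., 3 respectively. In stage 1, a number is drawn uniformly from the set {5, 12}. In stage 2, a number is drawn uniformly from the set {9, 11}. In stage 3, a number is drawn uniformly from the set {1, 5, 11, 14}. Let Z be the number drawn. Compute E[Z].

451/52

E[Z | stage 1] = (5+12)/2 = 17/2.
E[Z | stage 2] = (9+11)/2 = 10.
E[Z | stage 3] = (1+5+11+14)/4 = 31/4.
E[Z] = (4/13)·(17/2) + (4/13)·(10) + (5/13)·(31/4) = 451/52.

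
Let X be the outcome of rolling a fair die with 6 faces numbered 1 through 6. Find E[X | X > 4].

Given X > 4, X is equally likely to be any of {5, 6}.
E[X | X > 4] = (5 + 6) / 2 = 11/2.

11/2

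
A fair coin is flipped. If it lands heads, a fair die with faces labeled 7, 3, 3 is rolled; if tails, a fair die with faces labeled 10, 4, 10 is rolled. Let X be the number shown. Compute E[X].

E[X | heads] = (7+3+3)/3 = 13/3.
E[X | tails] = (10+4+10)/3 = 8.
By the law of total expectation,
E[X] = (1/2)·(13/3) + (1/2)·(8) = 37/6.

37/6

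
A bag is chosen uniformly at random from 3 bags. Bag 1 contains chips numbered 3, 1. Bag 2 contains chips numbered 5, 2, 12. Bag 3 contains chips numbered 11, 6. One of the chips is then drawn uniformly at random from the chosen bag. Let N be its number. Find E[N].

E[N | bag 1] = (3+1)/2 = 2.
E[N | bag 2] = (5+2+12)/3 = 19/3.
E[N | bag 3] = (11+6)/2 = 17/2.
By the law of total expectation,
E[N] = (1/3)·(2) + (1/3)·(19/3) + (1/3)·(17/2) = 101/18.

101/18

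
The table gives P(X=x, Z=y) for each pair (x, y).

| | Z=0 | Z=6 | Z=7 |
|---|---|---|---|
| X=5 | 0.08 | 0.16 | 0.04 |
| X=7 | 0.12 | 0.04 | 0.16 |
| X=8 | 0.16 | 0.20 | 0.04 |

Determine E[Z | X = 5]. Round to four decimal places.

4.4286

P(X = 5) = 0.28.
Σ Z·P over the event = 0·(0.08) + 6·(0.16) + 7·(0.04) = 1.24.
E[Z | X = 5] = (1.24) / (0.28) = 4.4286.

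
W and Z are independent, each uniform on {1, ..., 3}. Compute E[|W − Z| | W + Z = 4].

4/3

Outcomes with W + Z = 4: (1,3), (2,2), (3,1), each with probability 1/9.
E[|W − Z| | W + Z = 4] = (2 + 0 + 2) / 3 = 4/3.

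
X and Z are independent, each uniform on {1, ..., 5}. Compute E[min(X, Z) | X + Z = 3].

Outcomes with X + Z = 3: (1,2), (2,1), each with probability 1/25.
E[min(X, Z) | X + Z = 3] = (1 + 1) / 2 = 1.

1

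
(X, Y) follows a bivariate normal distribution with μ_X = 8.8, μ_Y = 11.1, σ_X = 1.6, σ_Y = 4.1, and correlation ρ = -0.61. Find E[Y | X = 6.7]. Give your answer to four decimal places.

14.3826

E[Y | X=x] = μ_Y + ρ(σ_Y/σ_X)(x − μ_X) for jointly normal variables.
E[Y | X=6.7] = 11.1 + (-0.61)·(4.1/1.6)·(6.7 − (8.8)) = 11.1 + (-1.56313)·(-2.1) = 14.3826.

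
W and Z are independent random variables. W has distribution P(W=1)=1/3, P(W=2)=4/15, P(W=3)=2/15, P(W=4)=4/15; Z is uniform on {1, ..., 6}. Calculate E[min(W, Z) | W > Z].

17/10

P(W > Z) = 2/9.
Summing min(W,Z)·P(x,y) over outcomes with W > Z gives 17/45.
E[min(W, Z) | W > Z] = (17/45) / (2/9) = 17/10.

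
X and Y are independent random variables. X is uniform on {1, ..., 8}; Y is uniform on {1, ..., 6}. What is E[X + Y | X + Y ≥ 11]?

P(X + Y ≥ 11) = 5/24.
Summing (X+Y)·P(x,y) over outcomes with X + Y ≥ 11 gives 5/2.
E[X + Y | X + Y ≥ 11] = (5/2) / (5/24) = 12.

12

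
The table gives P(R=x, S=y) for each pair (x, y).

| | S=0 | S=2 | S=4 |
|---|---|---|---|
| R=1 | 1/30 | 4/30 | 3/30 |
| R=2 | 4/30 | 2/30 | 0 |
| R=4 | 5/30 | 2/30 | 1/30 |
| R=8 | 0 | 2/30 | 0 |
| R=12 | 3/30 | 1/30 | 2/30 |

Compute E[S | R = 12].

P(R = 12) = 1/5.
Summing S·P(R=x,S=y) over the conditioning event gives 1/3.
E[S | R = 12] = (1/3) / (1/5) = 5/3.

5/3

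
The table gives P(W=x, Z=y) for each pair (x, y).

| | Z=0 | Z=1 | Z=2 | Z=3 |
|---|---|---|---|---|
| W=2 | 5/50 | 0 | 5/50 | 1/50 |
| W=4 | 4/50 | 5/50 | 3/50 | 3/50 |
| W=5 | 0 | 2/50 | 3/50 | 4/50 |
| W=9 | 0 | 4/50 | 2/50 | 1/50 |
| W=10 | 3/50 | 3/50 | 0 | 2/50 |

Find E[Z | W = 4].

P(W = 4) = 3/10.
Σ Z·P over the event = 0·(4/50) + 1·(5/50) + 2·(3/50) + 3·(3/50) = 2/5.
E[Z | W = 4] = (2/5) / (3/10) = 4/3.

4/3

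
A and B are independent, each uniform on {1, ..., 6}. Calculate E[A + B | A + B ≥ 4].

P(A + B ≥ 4) = 11/12.
Summing (A+B)·P(x,y) over outcomes with A + B ≥ 4 gives 61/9.
E[A + B | A + B ≥ 4] = (61/9) / (11/12) = 244/33.

244/33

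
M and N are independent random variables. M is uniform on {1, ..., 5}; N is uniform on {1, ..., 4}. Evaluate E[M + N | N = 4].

7

Outcomes with N = 4: (1,4), (2,4), (3,4), (4,4), (5,4), each with probability 1/20.
E[M + N | N = 4] = (5 + 6 + 7 + 8 + 9) / 5 = 7.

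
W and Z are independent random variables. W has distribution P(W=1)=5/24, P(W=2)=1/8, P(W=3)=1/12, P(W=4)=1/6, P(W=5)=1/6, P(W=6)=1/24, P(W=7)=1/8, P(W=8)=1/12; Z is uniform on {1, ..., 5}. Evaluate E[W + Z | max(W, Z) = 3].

65/14

P(max(W, Z) = 3) = 7/60.
Summing (W+Z)·P(x,y) over outcomes with max(W, Z) = 3 gives 13/24.
E[W + Z | max(W, Z) = 3] = (13/24) / (7/60) = 65/14.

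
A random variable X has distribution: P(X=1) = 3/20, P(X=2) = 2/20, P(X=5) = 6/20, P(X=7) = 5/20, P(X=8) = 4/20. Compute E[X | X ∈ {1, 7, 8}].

35/6

P(X ∈ {1, 7, 8}) = 3/5.
Σ over the event: 1·3/20 + 7·1/4 + 8·1/5 = 7/2.
E[X | X ∈ {1, 7, 8}] = (7/2) / (3/5) = 35/6.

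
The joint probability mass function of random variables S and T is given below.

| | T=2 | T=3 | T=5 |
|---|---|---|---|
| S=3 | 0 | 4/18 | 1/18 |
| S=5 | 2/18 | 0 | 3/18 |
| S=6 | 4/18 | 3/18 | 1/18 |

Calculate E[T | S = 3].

17/5

P(S = 3) = 5/18.
Σ T·P over the event = 3·(4/18) + 5·(1/18) = 17/18.
E[T | S = 3] = (17/18) / (5/18) = 17/5.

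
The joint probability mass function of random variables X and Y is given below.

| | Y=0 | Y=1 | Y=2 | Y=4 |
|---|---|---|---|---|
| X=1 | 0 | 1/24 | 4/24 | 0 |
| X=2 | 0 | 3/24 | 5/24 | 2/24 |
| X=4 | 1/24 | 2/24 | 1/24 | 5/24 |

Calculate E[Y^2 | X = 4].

P(X = 4) = 3/8.
Σ Y^2·P over the event = 0·(1/24) + 1·(2/24) + 4·(1/24) + 16·(5/24) = 43/12.
E[Y^2 | X = 4] = (43/12) / (3/8) = 86/9.

86/9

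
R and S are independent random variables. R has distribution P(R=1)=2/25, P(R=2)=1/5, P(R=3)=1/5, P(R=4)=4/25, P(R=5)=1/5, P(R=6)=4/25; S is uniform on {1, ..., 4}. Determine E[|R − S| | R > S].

50/21

P(R > S) = 63/100.
Summing |R−S|·P(x,y) over outcomes with R > S gives 3/2.
E[|R − S| | R > S] = (3/2) / (63/100) = 50/21.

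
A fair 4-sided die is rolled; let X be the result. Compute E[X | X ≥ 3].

Given X ≥ 3, X is equally likely to be any of {3, 4}.
E[X | X ≥ 3] = (3 + 4) / 2 = 7/2.

7/2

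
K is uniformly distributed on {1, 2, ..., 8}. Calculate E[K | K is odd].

4

Given K is odd, K is equally likely to be any of {1, 3, 5, 7}.
E[K | K is odd] = (1 + 3 + 5 + 7) / 4 = 4.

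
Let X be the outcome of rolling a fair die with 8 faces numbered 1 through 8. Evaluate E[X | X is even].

5

Given X is even, X is equally likely to be any of {2, 4, 6, 8}.
E[X | X is even] = (2 + 4 + 6 + 8) / 4 = 5.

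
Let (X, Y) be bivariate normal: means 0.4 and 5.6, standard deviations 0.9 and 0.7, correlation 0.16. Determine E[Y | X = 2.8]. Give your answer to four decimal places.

5.8987

For a bivariate normal, E[Y | X=x] = μ_Y + ρ·(σ_Y/σ_X)·(x − μ_X).
E[Y | X=2.8] = 5.6 + (0.16)·(0.7/0.9)·(2.8 − (0.4)) = 5.6 + (0.12444)·(2.4) = 5.8987.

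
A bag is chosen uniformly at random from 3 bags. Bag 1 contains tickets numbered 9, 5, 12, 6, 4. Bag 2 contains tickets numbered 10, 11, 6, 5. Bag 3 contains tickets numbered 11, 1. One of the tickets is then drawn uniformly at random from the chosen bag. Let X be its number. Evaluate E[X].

106/15

E[X | bag 1] = (9+5+12+6+4)/5 = 36/5.
E[X | bag 2] = (10+11+6+5)/4 = 8.
E[X | bag 3] = (11+1)/2 = 6.
By the law of total expectation,
E[X] = (1/3)·(36/5) + (1/3)·(8) + (1/3)·(6) = 106/15.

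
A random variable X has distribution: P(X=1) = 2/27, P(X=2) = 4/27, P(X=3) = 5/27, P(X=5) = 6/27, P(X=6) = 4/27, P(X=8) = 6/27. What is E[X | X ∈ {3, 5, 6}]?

23/5

P(X ∈ {3, 5, 6}) = 5/9.
Σ over the event: 3·5/27 + 5·2/9 + 6·4/27 = 23/9.
E[X | X ∈ {3, 5, 6}] = (23/9) / (5/9) = 23/5.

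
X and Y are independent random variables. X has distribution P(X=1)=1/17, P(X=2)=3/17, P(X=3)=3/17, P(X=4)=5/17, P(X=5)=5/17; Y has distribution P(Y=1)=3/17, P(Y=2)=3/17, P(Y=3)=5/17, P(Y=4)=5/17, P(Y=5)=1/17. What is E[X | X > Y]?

346/81

P(X > Y) = 162/289.
Summing X·P(x,y) over outcomes with X > Y gives 692/289.
E[X | X > Y] = (692/289) / (162/289) = 346/81.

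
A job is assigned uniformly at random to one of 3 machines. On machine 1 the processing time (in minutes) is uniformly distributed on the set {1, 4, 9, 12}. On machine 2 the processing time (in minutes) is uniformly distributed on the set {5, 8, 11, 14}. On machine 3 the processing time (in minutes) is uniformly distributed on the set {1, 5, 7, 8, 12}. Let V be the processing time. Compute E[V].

E[V | machine 1] = (1+4+9+12)/4 = 13/2.
E[V | machine 2] = (5+8+11+14)/4 = 19/2.
E[V | machine 3] = (1+5+7+8+12)/5 = 33/5.
By the law of total expectation,
E[V] = (1/3)·(13/2) + (1/3)·(19/2) + (1/3)·(33/5) = 113/15.

113/15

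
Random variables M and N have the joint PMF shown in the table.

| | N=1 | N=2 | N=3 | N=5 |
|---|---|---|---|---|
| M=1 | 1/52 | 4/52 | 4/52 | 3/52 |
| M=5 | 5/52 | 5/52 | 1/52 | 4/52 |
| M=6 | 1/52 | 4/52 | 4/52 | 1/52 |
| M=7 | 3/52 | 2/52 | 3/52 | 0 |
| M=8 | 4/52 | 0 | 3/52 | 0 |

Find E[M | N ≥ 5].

29/8

P(N ≥ 5) = 2/13.
Σ M·P over the event = 1·(3/52) + 5·(4/52) + 6·(1/52) = 29/52.
E[M | N ≥ 5] = (29/52) / (2/13) = 29/8.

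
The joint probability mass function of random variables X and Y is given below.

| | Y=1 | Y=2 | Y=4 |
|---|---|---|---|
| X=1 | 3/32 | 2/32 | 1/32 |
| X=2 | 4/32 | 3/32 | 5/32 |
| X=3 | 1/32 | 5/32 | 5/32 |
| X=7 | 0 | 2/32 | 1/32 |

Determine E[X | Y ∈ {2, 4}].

P(Y ∈ {2, 4}) = 3/4.
Σ X·P over the event = 1·(2/32) + 1·(1/32) + 2·(3/32) + 2·(5/32) + 3·(5/32) + 3·(5/32) + 7·(2/32) + 7·(1/32) = 35/16.
E[X | Y ∈ {2, 4}] = (35/16) / (3/4) = 35/12.

35/12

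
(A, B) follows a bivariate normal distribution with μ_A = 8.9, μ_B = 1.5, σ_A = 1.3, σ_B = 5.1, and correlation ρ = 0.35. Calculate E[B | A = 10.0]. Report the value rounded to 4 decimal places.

For a bivariate normal, E[B | A=x] = μ_B + ρ·(σ_B/σ_A)·(x − μ_A).
E[B | A=10.0] = 1.5 + (0.35)·(5.1/1.3)·(10.0 − (8.9)) = 1.5 + (1.3731)·(1.1) = 3.0104.

3.0104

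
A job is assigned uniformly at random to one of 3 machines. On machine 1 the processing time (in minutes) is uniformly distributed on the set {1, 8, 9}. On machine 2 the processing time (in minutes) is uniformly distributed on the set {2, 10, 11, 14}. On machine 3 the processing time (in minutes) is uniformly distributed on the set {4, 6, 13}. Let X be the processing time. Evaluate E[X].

E[X | machine 1] = (1+8+9)/3 = 6.
E[X | machine 2] = (2+10+11+14)/4 = 37/4.
E[X | machine 3] = (4+6+13)/3 = 23/3.
By the law of total expectation,
E[X] = (1/3)·(6) + (1/3)·(37/4) + (1/3)·(23/3) = 275/36.

275/36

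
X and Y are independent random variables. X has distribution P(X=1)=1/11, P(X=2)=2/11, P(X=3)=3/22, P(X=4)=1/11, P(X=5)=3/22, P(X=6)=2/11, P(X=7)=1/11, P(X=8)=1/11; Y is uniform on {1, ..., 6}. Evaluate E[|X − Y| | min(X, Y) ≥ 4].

P(min(X, Y) ≥ 4) = 13/44.
Summing |X−Y|·P(x,y) over outcomes with min(X, Y) ≥ 4 gives 9/22.
E[|X − Y| | min(X, Y) ≥ 4] = (9/22) / (13/44) = 18/13.

18/13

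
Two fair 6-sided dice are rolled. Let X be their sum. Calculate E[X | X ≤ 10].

218/33

P(X ≤ 10) = 11/12.
E[X | X ≤ 10] = (109/18) / (11/12) = 218/33.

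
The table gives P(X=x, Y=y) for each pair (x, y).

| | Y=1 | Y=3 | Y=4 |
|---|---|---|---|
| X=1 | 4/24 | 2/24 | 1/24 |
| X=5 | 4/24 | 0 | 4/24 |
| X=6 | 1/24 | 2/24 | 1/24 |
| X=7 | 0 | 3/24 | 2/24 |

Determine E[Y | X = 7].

17/5

P(X = 7) = 5/24.
Summing Y·P(X=x,Y=y) over the conditioning event gives 17/24.
E[Y | X = 7] = (17/24) / (5/24) = 17/5.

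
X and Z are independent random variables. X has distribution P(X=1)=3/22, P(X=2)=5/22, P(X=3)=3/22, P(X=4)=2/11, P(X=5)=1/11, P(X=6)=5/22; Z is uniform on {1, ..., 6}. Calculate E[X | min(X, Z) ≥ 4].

56/11

P(min(X, Z) ≥ 4) = 1/4.
Summing X·P(x,y) over outcomes with min(X, Z) ≥ 4 gives 14/11.
E[X | min(X, Z) ≥ 4] = (14/11) / (1/4) = 56/11.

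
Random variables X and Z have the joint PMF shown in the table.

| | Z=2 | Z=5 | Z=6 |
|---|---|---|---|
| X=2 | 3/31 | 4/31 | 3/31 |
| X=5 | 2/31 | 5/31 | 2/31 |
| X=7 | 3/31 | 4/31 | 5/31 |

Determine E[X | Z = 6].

P(Z = 6) = 10/31.
Σ X·P over the event = 2·(3/31) + 5·(2/31) + 7·(5/31) = 51/31.
E[X | Z = 6] = (51/31) / (10/31) = 51/10.

51/10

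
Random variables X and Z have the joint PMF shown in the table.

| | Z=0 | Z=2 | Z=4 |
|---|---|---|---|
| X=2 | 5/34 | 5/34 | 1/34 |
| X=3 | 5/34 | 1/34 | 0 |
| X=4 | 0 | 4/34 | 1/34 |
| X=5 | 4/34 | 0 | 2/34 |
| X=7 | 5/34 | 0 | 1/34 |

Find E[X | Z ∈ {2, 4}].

52/15

P(Z ∈ {2, 4}) = 15/34.
Σ X·P over the event = 2·(5/34) + 2·(1/34) + 3·(1/34) + 4·(4/34) + 4·(1/34) + 5·(2/34) + 7·(1/34) = 26/17.
E[X | Z ∈ {2, 4}] = (26/17) / (15/34) = 52/15.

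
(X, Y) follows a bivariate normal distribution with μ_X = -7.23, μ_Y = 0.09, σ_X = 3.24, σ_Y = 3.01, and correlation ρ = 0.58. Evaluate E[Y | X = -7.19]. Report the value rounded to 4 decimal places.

E[Y | X=x] = μ_Y + ρ(σ_Y/σ_X)(x − μ_X) for jointly normal variables.
E[Y | X=-7.19] = 0.09 + (0.58)·(3.01/3.24)·(-7.19 − (-7.23)) = 0.09 + (0.53883)·(0.04) = 0.1116.

0.1116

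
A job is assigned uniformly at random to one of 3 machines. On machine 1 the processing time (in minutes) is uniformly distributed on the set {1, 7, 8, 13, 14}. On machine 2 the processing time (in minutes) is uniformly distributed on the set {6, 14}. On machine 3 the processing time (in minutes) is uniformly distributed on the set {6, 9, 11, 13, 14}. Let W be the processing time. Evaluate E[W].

146/15

E[W | machine 1] = (1+7+8+13+14)/5 = 43/5.
E[W | machine 2] = (6+14)/2 = 10.
E[W | machine 3] = (6+9+11+13+14)/5 = 53/5.
By the law of total expectation,
E[W] = (1/3)·(43/5) + (1/3)·(10) + (1/3)·(53/5) = 146/15.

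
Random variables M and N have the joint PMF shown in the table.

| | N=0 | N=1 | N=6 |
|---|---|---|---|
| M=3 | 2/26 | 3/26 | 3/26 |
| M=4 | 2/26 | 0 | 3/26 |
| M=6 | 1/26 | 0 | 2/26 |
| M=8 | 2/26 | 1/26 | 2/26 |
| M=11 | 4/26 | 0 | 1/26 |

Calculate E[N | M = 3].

P(M = 3) = 4/13.
Summing N·P(M=x,N=y) over the conditioning event gives 21/26.
E[N | M = 3] = (21/26) / (4/13) = 21/8.

21/8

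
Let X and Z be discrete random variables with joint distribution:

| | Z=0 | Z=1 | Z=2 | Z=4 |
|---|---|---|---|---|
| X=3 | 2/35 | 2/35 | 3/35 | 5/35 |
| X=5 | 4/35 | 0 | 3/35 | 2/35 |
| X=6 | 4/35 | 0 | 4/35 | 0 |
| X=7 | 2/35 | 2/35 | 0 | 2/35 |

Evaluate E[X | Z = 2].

24/5

P(Z = 2) = 2/7.
Σ X·P over the event = 3·(3/35) + 5·(3/35) + 6·(4/35) = 48/35.
E[X | Z = 2] = (48/35) / (2/7) = 24/5.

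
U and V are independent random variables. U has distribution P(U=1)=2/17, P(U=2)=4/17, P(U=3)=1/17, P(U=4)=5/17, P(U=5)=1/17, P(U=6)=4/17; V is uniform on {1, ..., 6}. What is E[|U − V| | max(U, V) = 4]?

P(max(U, V) = 4) = 9/34.
Summing |U−V|·P(x,y) over outcomes with max(U, V) = 4 gives 15/34.
E[|U − V| | max(U, V) = 4] = (15/34) / (9/34) = 5/3.

5/3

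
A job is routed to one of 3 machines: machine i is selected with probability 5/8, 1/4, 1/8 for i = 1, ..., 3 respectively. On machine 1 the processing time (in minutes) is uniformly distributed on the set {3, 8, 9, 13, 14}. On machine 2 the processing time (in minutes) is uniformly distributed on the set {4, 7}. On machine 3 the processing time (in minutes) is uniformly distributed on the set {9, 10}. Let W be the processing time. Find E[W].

E[W | machine 1] = (3+8+9+13+14)/5 = 47/5.
E[W | machine 2] = (4+7)/2 = 11/2.
E[W | machine 3] = (9+10)/2 = 19/2.
E[W] = (5/8)·(47/5) + (1/4)·(11/2) + (1/8)·(19/2) = 135/16.

135/16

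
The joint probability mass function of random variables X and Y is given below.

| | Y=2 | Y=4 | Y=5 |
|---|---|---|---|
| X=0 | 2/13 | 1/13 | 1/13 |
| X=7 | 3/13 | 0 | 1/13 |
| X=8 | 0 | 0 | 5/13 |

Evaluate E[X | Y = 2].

21/5

P(Y = 2) = 5/13.
Σ X·P over the event = 0·(2/13) + 7·(3/13) = 21/13.
E[X | Y = 2] = (21/13) / (5/13) = 21/5.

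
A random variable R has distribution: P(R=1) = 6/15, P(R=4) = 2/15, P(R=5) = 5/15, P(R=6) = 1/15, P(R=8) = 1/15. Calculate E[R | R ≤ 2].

1

P(R ≤ 2) = 2/5.
Σ over the event: 1·2/5 = 2/5.
E[R | R ≤ 2] = (2/5) / (2/5) = 1.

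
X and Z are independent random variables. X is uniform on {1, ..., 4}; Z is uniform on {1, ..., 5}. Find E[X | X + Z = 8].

7/2

Outcomes with X + Z = 8: (3,5), (4,4), each with probability 1/20.
E[X | X + Z = 8] = (3 + 4) / 2 = 7/2.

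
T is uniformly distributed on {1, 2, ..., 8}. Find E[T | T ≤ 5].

Given T ≤ 5, T is equally likely to be any of {1, 2, 3, 4, 5}.
E[T | T ≤ 5] = (1 + 2 + 3 + 4 + 5) / 5 = 3.

3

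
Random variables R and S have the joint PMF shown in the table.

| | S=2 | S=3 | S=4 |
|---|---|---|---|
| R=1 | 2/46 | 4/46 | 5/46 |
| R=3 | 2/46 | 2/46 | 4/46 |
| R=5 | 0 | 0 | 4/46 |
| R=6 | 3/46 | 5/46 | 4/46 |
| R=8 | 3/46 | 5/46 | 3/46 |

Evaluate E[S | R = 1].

36/11

P(R = 1) = 11/46.
Summing S·P(R=x,S=y) over the conditioning event gives 18/23.
E[S | R = 1] = (18/23) / (11/46) = 36/11.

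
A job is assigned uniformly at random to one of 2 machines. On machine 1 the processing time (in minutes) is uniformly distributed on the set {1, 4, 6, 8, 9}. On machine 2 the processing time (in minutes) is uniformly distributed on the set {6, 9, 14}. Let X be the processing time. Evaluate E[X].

229/30

E[X | machine 1] = (1+4+6+8+9)/5 = 28/5.
E[X | machine 2] = (6+9+14)/3 = 29/3.
By the law of total expectation,
E[X] = (1/2)·(28/5) + (1/2)·(29/3) = 229/30.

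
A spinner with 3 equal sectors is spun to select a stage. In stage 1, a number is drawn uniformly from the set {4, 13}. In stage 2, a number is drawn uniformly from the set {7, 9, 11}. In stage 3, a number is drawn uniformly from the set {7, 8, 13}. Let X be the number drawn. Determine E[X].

161/18

E[X | stage 1] = (4+13)/2 = 17/2.
E[X | stage 2] = (7+9+11)/3 = 9.
E[X | stage 3] = (7+8+13)/3 = 28/3.
E[X] = (1/3)·(17/2) + (1/3)·(9) + (1/3)·(28/3) = 161/18.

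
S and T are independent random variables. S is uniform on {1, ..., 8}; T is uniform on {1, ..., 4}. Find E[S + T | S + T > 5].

P(S + T > 5) = 11/16.
Summing (S+T)·P(x,y) over outcomes with S + T > 5 gives 23/4.
E[S + T | S + T > 5] = (23/4) / (11/16) = 92/11.

92/11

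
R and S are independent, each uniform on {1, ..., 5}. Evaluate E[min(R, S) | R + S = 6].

9/5

Outcomes with R + S = 6: (1,5), (2,4), (3,3), (4,2), (5,1), each with probability 1/25.
E[min(R, S) | R + S = 6] = (1 + 2 + 3 + 2 + 1) / 5 = 9/5.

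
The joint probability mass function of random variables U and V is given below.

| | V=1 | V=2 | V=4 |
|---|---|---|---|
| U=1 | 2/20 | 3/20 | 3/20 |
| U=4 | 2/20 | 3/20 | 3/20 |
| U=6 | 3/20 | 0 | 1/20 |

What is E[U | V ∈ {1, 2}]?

43/13

P(V ∈ {1, 2}) = 13/20.
Σ U·P over the event = 1·(2/20) + 1·(3/20) + 4·(2/20) + 4·(3/20) + 6·(3/20) = 43/20.
E[U | V ∈ {1, 2}] = (43/20) / (13/20) = 43/13.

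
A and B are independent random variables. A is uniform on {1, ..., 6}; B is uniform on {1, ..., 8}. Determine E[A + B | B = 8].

Outcomes with B = 8: (1,8), (2,8), (3,8), (4,8), (5,8), (6,8), each with probability 1/48.
E[A + B | B = 8] = (9 + 10 + 11 + 12 + 13 + 14) / 6 = 23/2.

23/2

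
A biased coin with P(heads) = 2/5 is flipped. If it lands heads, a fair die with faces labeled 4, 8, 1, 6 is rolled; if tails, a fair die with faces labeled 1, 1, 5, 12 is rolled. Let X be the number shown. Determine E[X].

E[X | heads] = (4+8+1+6)/4 = 19/4.
E[X | tails] = (1+1+5+12)/4 = 19/4.
By the law of total expectation,
E[X] = (2/5)·(19/4) + (3/5)·(19/4) = 19/4.

19/4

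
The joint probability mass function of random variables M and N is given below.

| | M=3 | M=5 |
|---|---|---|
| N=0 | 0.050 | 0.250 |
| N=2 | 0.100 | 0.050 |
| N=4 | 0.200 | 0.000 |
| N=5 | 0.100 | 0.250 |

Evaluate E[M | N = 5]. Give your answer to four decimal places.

P(N = 5) = 0.350.
Σ M·P over the event = 3·(0.100) + 5·(0.250) = 1.550.
E[M | N = 5] = (1.550) / (0.350) = 4.4286.

4.4286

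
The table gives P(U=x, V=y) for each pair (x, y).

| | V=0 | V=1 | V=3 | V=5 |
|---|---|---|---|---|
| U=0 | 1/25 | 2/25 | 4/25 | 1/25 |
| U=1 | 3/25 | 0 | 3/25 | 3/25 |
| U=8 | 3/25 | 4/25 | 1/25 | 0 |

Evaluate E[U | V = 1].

16/3

P(V = 1) = 6/25.
Σ U·P over the event = 0·(2/25) + 8·(4/25) = 32/25.
E[U | V = 1] = (32/25) / (6/25) = 16/3.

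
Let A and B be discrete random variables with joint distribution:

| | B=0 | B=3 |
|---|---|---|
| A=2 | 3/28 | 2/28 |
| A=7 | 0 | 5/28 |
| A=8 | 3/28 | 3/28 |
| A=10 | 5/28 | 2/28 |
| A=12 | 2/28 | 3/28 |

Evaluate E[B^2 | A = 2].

18/5

P(A = 2) = 5/28.
Σ B^2·P over the event = 0·(3/28) + 9·(2/28) = 9/14.
E[B^2 | A = 2] = (9/14) / (5/28) = 18/5.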